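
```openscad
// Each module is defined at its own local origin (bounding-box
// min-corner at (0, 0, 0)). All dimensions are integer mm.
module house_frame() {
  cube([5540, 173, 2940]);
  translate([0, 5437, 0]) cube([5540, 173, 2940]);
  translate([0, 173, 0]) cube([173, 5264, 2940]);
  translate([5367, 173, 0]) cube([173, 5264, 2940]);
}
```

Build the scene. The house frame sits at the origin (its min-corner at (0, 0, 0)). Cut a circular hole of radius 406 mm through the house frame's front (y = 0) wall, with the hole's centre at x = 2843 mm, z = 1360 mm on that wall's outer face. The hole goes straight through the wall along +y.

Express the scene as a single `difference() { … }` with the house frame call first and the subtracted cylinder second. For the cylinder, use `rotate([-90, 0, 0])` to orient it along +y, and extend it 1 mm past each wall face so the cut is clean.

difference() {
  house_frame();
  translate([2843, -1, 1360]) rotate([-90, 0, 0]) cylinder(h = 175, r = 406);
}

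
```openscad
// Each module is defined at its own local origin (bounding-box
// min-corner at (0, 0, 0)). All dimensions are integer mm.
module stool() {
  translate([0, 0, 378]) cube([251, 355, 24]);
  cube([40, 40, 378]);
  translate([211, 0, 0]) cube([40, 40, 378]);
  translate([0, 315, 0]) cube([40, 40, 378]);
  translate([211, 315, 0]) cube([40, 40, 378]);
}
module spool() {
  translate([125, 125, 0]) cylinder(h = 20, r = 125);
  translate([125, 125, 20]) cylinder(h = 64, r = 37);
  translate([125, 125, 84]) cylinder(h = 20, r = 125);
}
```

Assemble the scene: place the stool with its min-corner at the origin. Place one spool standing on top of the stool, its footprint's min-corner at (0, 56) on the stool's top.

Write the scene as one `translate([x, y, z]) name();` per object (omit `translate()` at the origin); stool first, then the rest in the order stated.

stool();
translate([0, 56, 402]) spool();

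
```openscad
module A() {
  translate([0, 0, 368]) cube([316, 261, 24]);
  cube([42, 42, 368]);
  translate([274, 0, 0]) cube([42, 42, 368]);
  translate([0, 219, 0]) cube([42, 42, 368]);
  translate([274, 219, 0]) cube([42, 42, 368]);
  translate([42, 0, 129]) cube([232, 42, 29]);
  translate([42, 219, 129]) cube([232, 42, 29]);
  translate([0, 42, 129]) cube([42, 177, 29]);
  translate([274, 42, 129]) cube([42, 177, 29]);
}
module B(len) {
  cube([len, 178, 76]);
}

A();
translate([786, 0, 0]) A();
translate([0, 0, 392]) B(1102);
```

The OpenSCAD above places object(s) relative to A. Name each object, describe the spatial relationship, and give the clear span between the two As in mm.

A is a stool. B is a beam. A beam spans the tops of two stools. The clear span between the two stools is 470 mm.

Second stool starts at x = 786; first ends at x = 316; clear span = 786 − 316 = 470 mm.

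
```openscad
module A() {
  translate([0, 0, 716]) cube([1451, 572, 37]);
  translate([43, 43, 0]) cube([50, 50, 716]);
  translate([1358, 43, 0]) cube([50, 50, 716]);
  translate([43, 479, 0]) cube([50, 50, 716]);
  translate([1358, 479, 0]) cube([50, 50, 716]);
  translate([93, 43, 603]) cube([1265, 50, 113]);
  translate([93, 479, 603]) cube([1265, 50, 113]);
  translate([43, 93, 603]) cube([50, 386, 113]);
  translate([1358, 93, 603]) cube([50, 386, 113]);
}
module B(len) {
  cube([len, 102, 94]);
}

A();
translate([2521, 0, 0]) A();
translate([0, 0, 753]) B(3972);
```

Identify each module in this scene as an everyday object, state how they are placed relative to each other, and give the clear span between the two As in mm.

A is a table. B is a beam. A beam spans the tops of two tables. The clear span between the two tables is 1070 mm.

Second table starts at x = 2521; first ends at x = 1451; clear span = 2521 − 1451 = 1070 mm.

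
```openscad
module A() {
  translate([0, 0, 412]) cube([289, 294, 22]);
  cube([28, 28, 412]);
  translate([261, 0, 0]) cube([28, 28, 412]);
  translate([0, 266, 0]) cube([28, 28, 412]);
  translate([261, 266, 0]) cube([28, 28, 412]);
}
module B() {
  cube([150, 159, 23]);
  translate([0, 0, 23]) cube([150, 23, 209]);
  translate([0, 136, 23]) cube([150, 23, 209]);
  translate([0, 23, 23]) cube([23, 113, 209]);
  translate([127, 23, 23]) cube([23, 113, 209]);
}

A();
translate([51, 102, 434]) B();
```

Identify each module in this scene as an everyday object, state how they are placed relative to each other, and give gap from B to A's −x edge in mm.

A is a stool. B is an open box. The open box is on top of the stool. The gap from the open box to the stool's −x edge is 51 mm.

The open box's min-x is at 51; the stool's min-x is 0; gap = 51 mm.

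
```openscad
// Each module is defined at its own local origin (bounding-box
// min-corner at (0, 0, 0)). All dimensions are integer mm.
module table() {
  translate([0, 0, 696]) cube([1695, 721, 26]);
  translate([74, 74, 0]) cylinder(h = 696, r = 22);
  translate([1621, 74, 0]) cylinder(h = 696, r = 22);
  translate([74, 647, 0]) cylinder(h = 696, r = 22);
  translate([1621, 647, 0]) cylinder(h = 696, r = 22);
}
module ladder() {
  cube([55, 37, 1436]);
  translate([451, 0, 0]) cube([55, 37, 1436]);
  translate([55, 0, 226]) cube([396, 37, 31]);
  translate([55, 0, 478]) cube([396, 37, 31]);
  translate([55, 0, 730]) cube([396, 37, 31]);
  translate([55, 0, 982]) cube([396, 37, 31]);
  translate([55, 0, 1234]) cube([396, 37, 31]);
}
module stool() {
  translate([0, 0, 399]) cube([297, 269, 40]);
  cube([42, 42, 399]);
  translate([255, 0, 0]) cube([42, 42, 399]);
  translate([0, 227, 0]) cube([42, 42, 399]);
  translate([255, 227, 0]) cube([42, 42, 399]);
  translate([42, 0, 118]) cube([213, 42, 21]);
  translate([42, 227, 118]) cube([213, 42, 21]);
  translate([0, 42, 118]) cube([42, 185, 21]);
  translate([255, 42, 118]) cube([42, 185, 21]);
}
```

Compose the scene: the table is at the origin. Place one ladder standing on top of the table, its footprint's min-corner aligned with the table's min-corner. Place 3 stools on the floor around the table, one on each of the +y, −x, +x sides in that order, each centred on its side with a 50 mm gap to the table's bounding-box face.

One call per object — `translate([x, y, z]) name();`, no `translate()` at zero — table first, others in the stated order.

table();
translate([0, 0, 722]) ladder();
translate([699, 771, 0]) stool();
translate([-347, 226, 0]) stool();
translate([1745, 226, 0]) stool();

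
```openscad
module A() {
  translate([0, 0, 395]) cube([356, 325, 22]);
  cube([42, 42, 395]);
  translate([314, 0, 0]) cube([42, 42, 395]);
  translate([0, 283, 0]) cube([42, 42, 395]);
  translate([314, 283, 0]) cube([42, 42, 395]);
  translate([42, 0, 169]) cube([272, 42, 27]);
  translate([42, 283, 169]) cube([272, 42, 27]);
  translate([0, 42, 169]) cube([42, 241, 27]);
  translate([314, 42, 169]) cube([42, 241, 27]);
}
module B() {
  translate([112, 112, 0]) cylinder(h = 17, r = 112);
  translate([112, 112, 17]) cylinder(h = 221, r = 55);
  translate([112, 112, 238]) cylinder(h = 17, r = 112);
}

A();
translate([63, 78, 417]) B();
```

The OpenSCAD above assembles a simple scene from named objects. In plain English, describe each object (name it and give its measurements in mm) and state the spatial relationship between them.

A is a simple wooden stool: a rectangular seat 356 mm (x) by 325 mm (y), 22 mm thick, top face at z = 417 mm, on four square legs, each 42×42 mm in cross-section. The legs rest on z = 0, each flush with a corner of the seat. Four stretchers, 42 mm wide and 27 mm tall, connect adjacent legs with their undersides at z = 169 mm, each running between the inner faces of the legs it joins and aligned with the legs' outer faces on the other axis.

B is a spool: two coaxial disc flanges of radius 112 mm and thickness 17 mm, joined by a core cylinder of radius 55 mm and height 221 mm. The lower flange rests on z = 0 and the three cylinders share a vertical axis.

The spool is on top of the stool.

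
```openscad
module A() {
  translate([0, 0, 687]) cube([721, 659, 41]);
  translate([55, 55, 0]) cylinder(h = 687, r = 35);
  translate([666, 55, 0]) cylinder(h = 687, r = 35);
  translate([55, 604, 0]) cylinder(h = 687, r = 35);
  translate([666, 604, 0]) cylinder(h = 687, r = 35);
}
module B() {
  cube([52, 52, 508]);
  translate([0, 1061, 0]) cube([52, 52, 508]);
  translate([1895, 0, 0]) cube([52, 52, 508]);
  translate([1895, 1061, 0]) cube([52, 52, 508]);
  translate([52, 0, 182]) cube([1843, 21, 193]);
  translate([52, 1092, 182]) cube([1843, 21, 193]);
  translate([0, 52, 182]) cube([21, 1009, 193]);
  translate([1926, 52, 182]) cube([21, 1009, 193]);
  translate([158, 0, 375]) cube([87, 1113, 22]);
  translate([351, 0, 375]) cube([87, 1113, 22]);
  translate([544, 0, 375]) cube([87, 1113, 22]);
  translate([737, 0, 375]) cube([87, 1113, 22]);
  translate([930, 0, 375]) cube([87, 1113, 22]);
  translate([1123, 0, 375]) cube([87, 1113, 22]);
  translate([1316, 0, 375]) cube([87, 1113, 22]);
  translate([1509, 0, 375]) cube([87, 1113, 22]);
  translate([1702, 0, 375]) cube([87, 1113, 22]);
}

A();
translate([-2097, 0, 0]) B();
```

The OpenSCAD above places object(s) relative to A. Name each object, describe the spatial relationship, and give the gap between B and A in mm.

A is a table. B is a bed frame. The bed frame is on the floor beside the table on its −x side. The gap between the bed frame and the table is 150 mm.

The bed frame's nearest face is 150 mm from the table's −x face.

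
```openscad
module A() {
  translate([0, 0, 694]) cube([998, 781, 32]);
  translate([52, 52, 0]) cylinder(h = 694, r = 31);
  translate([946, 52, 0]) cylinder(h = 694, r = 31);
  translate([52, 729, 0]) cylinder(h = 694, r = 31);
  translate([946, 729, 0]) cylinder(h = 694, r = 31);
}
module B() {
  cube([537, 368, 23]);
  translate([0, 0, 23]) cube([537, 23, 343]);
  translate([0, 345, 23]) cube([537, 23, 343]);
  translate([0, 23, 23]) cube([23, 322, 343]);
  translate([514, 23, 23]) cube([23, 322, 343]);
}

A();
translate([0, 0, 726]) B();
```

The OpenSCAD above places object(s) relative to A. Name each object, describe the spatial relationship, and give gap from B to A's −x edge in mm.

A is a table. B is an open box. The open box is on top of the table. The gap from the open box to the table's −x edge is 0 mm.

The open box's min-x is at 0; the table's min-x is 0; gap = 0 mm.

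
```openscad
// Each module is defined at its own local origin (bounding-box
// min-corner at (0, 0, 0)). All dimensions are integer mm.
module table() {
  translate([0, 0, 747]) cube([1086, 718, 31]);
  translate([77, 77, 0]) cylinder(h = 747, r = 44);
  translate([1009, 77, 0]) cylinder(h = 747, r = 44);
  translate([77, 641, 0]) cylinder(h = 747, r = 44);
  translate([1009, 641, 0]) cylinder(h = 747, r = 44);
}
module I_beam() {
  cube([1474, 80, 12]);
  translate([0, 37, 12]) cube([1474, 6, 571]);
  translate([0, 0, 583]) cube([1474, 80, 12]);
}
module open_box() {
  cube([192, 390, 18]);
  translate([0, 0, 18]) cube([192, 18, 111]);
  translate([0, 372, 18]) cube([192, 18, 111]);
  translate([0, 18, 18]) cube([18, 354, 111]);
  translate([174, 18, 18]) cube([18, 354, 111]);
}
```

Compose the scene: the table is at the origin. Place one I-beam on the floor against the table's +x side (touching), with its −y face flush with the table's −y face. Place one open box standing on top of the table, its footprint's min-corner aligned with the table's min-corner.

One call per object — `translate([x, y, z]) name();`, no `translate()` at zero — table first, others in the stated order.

table();
translate([1086, 0, 0]) I_beam();
translate([0, 0, 778]) open_box();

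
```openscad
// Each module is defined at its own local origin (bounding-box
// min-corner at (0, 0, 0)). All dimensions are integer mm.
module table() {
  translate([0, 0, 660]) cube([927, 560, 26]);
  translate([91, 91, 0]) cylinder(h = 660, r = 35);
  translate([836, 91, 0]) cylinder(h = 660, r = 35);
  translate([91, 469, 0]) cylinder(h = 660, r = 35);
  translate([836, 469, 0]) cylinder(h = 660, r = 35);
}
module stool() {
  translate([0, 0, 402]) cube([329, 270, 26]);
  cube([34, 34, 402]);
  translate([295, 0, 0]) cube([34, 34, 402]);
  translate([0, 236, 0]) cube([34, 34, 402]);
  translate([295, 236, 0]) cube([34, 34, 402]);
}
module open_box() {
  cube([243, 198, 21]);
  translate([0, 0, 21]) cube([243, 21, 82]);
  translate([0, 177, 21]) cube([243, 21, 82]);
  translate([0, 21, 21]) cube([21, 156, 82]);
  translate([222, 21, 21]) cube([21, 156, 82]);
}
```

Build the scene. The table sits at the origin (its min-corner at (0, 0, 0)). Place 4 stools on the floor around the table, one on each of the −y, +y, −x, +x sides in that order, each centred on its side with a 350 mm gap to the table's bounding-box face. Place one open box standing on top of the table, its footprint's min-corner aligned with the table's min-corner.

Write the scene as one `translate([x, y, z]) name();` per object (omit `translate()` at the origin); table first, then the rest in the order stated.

table();
translate([299, -620, 0]) stool();
translate([299, 910, 0]) stool();
translate([-679, 145, 0]) stool();
translate([1277, 145, 0]) stool();
translate([0, 0, 686]) open_box();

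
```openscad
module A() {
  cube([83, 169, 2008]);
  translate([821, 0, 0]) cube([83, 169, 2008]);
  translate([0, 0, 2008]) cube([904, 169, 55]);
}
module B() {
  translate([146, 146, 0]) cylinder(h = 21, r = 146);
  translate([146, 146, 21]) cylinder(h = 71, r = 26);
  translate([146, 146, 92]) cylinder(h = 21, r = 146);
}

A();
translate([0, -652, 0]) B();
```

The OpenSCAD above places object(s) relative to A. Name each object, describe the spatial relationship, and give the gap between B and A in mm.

A is a door frame. B is a spool. The spool is on the floor beside the door frame on its −y side. The gap between the spool and the door frame is 360 mm.

The spool's nearest face is 360 mm from the door frame's −y face.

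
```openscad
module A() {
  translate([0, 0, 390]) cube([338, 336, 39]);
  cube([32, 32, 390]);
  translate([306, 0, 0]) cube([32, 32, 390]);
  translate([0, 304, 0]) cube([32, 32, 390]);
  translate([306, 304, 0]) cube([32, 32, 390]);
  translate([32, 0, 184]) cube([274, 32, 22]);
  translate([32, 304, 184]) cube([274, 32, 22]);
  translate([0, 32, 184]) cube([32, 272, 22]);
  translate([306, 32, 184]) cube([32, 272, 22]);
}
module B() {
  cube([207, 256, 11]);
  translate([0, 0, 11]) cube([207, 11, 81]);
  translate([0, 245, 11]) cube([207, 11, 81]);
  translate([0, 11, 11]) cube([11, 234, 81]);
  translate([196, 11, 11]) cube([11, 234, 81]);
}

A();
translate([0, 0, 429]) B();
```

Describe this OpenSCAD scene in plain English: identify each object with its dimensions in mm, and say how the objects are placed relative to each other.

A is a four-legged stool. The seat is a 338×336×39 mm slab whose top surface is at z = 429 mm; four square legs, each 32×32 mm in cross-section, run from the floor (z = 0) to the underside of the seat, each flush with a corner of the seat. Four stretchers, 32 mm wide and 22 mm tall, connect adjacent legs with their undersides at z = 184 mm, each running between the inner faces of the legs it joins and aligned with the legs' outer faces on the other axis.

B is an open-topped rectangular box: outside dimensions 207×256×92 mm, with a uniform wall and base thickness of 11 mm. The base is a full 207×256 slab on the floor; four walls sit on top of the base. The front and back walls (the −y and +y sides) span the full width; the two side walls fit between them.

The open box is on top of the stool.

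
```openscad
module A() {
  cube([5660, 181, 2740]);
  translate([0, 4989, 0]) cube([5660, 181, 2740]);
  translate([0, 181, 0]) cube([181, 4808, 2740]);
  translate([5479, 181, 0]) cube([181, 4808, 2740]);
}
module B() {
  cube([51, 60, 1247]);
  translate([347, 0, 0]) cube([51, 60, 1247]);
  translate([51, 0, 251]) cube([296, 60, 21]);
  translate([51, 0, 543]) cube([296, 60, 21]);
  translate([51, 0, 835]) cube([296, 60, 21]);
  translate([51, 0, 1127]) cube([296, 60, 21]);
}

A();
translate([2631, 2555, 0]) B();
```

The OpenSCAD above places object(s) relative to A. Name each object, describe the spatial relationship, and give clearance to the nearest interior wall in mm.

A is a house frame. B is a ladder. The ladder sits inside the house frame, centred. The clearance to the nearest interior wall is 2374 mm.

Clearances: x = 2450, y = 2374; minimum 2374 mm.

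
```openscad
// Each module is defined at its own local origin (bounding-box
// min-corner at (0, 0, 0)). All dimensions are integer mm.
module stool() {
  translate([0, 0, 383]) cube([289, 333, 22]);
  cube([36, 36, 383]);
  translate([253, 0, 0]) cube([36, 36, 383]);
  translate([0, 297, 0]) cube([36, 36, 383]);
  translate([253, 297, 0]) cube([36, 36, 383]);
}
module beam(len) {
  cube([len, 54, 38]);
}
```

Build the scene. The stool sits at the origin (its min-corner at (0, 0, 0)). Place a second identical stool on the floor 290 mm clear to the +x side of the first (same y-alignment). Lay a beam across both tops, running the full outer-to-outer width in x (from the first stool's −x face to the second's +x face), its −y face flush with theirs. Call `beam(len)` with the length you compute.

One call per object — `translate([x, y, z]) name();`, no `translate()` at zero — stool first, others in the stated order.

stool();
translate([579, 0, 0]) stool();
translate([0, 0, 405]) beam(868);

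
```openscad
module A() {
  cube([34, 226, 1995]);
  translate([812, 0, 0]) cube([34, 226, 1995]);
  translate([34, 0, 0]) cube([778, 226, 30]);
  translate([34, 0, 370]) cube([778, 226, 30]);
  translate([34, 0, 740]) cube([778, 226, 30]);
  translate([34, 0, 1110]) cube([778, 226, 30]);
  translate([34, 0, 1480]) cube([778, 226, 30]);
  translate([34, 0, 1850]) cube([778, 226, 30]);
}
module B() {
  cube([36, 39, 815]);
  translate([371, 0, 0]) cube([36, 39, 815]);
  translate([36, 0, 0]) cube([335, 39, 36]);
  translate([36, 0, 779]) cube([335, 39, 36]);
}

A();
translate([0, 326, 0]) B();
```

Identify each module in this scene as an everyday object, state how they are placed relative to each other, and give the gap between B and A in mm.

The picture frame's nearest face is 100 mm from the bookshelf's +y face.

A is a bookshelf. B is a picture frame. The picture frame is on the floor beside the bookshelf on its +y side. The gap between the picture frame and the bookshelf is 100 mm.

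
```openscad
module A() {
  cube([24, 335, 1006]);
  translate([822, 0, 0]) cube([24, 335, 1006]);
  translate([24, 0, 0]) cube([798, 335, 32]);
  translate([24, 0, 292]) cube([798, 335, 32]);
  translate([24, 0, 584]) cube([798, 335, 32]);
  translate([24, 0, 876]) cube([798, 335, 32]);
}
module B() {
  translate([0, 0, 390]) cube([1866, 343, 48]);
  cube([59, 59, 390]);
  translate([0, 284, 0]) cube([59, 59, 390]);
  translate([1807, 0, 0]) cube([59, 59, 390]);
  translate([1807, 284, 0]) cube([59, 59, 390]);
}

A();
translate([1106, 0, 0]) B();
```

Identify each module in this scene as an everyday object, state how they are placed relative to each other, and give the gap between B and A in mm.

A is a bookshelf. B is a bench. The bench is on the floor beside the bookshelf on its +x side. The gap between the bench and the bookshelf is 260 mm.

The bench's nearest face is 260 mm from the bookshelf's +x face.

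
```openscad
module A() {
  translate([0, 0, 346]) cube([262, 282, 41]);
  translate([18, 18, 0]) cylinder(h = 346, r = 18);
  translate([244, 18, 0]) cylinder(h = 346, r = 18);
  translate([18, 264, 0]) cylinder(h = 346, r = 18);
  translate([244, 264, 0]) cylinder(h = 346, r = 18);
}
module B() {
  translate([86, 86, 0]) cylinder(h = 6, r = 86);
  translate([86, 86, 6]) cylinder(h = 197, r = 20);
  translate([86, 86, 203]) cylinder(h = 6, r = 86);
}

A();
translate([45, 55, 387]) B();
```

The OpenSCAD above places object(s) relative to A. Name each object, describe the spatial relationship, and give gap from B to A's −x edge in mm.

The spool's min-x is at 45; the stool's min-x is 0; gap = 45 mm.

A is a stool. B is a spool. The spool is on top of the stool, centred. The gap from the spool to the stool's −x edge is 45 mm.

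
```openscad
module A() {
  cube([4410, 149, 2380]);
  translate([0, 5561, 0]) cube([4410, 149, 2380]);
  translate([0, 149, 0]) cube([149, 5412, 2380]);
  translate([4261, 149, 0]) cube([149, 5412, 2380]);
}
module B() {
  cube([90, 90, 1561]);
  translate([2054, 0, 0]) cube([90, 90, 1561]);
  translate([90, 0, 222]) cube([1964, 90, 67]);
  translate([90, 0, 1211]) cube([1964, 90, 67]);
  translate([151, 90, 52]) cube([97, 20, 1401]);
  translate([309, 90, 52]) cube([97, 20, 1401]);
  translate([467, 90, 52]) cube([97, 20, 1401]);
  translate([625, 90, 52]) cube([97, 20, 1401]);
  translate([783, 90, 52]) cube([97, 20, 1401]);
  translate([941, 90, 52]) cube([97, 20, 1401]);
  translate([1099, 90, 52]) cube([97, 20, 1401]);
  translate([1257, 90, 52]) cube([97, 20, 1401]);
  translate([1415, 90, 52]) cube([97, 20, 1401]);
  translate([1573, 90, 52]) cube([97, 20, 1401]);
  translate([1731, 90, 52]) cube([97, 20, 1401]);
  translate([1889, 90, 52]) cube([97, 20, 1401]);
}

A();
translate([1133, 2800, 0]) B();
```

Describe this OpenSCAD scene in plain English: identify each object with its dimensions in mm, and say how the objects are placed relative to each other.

A is a box-shaped house frame (walls only): outside footprint 4410×5710 mm, wall height 2380 mm, wall thickness 149 mm. The two y-facing walls run the full x-width; the two x-facing walls fit between the inner faces of the y-facing walls.

B is a fence section. Two 90×90 mm posts, 1561 mm tall, stand on the floor with a clear span of 1964 mm between their inner faces. Two horizontal rails of 90×67 mm section span the gap between the posts with their undersides at z = 222 mm and z = 1211 mm, flush with the posts' −y face. 12 pickets, each 97 mm wide, 20 mm thick and 1401 mm tall, are fixed to the +y face of the rails with their bottoms at z = 52 mm, evenly spaced across the span with equal gaps (rounded down to the nearest mm) at the −x end and between each pair — any rounding remainder accumulates at the +x end.

The fence section sits inside the house frame, centred.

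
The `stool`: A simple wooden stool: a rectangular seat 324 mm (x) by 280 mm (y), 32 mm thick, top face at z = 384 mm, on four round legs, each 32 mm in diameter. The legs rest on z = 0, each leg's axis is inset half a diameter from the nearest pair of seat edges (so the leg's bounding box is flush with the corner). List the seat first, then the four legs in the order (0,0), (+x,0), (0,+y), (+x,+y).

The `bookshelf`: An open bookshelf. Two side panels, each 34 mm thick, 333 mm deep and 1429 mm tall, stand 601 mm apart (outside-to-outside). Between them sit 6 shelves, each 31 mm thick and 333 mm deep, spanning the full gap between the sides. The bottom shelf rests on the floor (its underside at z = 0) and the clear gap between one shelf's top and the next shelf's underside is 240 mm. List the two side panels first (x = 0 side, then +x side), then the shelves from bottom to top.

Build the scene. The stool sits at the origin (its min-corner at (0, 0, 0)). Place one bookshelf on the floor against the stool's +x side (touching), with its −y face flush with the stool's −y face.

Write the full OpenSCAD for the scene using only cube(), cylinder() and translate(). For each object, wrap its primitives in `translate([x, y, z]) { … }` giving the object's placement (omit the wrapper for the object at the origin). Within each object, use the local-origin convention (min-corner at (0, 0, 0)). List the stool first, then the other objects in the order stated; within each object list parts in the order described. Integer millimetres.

translate([0, 0, 352]) cube([324, 280, 32]);
translate([16, 16, 0]) cylinder(h = 352, r = 16);
translate([308, 16, 0]) cylinder(h = 352, r = 16);
translate([16, 264, 0]) cylinder(h = 352, r = 16);
translate([308, 264, 0]) cylinder(h = 352, r = 16);
translate([324, 0, 0]) {
  cube([34, 333, 1429]);
  translate([567, 0, 0]) cube([34, 333, 1429]);
  translate([34, 0, 0]) cube([533, 333, 31]);
  translate([34, 0, 271]) cube([533, 333, 31]);
  translate([34, 0, 542]) cube([533, 333, 31]);
  translate([34, 0, 813]) cube([533, 333, 31]);
  translate([34, 0, 1084]) cube([533, 333, 31]);
  translate([34, 0, 1355]) cube([533, 333, 31]);
}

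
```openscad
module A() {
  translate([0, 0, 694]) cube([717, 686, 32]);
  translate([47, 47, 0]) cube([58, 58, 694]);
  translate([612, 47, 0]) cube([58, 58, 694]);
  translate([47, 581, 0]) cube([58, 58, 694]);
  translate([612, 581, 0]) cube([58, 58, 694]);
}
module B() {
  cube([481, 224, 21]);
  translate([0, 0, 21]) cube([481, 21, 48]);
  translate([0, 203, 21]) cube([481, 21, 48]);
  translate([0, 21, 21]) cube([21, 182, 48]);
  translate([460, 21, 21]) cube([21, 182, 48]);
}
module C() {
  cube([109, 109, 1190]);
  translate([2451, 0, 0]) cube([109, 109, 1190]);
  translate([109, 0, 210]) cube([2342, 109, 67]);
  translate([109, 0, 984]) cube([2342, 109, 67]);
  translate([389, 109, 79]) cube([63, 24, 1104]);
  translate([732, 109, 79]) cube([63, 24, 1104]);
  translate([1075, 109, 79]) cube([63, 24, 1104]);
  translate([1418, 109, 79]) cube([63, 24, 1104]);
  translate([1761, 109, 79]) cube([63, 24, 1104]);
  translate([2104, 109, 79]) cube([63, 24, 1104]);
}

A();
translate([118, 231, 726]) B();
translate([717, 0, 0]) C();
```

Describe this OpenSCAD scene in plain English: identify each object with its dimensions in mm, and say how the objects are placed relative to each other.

A is a table: top 717 mm (x) × 686 mm (y), 32 mm thick, upper face at z = 726 mm, on four 58×58 mm square legs, each inset 47 mm from the nearest pair of top edges, running from z = 0 to the bottom of the top.

B is an open storage box with external size 481×224×69 mm and wall thickness 21 mm (the base is also 21 mm thick). The base covers the whole footprint; the four walls stand on the base, with the y-facing walls full-width and the x-facing walls fitting between their inner faces.

C is a fence section. Two 109×109 mm posts, 1190 mm tall, stand on the floor with a clear span of 2342 mm between their inner faces. Two horizontal rails of 109×67 mm section span the gap between the posts with their undersides at z = 210 mm and z = 984 mm, flush with the posts' −y face. 6 pickets, each 63 mm wide, 24 mm thick and 1104 mm tall, are fixed to the +y face of the rails with their bottoms at z = 79 mm, evenly spaced across the span with equal gaps (rounded down to the nearest mm) at the −x end and between each pair — any rounding remainder accumulates at the +x end.

The open box is on top of the table, centred. The fence section is against the table's +x side, with their −y faces flush.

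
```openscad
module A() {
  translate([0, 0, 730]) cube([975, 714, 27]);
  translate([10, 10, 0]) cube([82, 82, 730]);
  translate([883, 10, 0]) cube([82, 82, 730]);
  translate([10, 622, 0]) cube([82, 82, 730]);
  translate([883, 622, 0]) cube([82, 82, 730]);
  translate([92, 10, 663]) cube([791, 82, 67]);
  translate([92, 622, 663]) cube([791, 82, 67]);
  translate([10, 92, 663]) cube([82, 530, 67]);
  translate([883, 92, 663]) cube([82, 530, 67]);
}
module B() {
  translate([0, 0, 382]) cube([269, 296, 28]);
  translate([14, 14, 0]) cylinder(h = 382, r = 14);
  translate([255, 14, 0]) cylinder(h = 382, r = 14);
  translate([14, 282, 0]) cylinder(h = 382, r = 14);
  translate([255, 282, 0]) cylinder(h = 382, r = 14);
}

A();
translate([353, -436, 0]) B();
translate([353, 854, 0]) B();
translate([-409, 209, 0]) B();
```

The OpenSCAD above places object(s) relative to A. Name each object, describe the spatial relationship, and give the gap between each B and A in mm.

Each stool's nearest face is 140 mm from the table's bounding box.

A is a table. B is a stool. Three stools sit around the table at the −y, +y, −x sides. The gap between each stool and the table is 140 mm.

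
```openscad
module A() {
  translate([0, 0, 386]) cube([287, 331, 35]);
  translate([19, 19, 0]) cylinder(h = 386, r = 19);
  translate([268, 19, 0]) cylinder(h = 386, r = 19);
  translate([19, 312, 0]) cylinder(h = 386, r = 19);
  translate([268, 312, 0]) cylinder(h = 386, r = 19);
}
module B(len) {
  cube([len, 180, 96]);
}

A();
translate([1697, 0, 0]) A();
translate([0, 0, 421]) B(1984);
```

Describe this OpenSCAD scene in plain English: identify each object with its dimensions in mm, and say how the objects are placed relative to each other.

A is a four-legged stool. The seat is 287×331 mm, 35 mm thick, top at z = 421 mm. It stands on four round legs, each 38 mm in diameter, from z = 0 to the seat underside, each leg's axis is inset half a diameter from the nearest pair of seat edges (so the leg's bounding box is flush with the corner).

B is a rectangular beam 1984 mm long (x), 180 mm deep (y), 96 mm thick (z).

The beam spans the tops of two stools placed 1410 mm apart, resting at z = 421 mm.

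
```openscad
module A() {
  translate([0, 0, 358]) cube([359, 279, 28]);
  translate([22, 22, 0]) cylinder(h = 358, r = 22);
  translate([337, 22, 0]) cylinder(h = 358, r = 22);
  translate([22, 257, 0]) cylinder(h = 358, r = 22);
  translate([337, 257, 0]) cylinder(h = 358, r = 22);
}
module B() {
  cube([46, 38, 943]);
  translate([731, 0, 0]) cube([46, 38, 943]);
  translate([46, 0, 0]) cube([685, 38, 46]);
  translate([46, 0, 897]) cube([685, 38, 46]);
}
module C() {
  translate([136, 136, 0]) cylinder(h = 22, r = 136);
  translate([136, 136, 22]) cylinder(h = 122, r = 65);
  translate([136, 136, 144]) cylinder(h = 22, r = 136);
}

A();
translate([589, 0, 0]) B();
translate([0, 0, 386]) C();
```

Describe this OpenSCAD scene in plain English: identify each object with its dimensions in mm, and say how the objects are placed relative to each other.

A is a simple wooden stool: a rectangular seat 359 mm (x) by 279 mm (y), 28 mm thick, top face at z = 386 mm, on four round legs, each 44 mm in diameter. The legs rest on z = 0, each leg's axis is inset half a diameter from the nearest pair of seat edges (so the leg's bounding box is flush with the corner).

B is a picture frame with a 685×851 mm rectangular opening (x by z) and a uniform 46 mm border on every side. Frame depth is 38 mm along y. It is built from two vertical stiles running the full outside height and two horizontal rails spanning the gap between the stiles.

C is a spool: two coaxial disc flanges of radius 136 mm and thickness 22 mm, joined by a core cylinder of radius 65 mm and height 122 mm. The lower flange rests on z = 0 and the three cylinders share a vertical axis.

The picture frame is on the floor beside the stool on its +x side. The spool is on top of the stool.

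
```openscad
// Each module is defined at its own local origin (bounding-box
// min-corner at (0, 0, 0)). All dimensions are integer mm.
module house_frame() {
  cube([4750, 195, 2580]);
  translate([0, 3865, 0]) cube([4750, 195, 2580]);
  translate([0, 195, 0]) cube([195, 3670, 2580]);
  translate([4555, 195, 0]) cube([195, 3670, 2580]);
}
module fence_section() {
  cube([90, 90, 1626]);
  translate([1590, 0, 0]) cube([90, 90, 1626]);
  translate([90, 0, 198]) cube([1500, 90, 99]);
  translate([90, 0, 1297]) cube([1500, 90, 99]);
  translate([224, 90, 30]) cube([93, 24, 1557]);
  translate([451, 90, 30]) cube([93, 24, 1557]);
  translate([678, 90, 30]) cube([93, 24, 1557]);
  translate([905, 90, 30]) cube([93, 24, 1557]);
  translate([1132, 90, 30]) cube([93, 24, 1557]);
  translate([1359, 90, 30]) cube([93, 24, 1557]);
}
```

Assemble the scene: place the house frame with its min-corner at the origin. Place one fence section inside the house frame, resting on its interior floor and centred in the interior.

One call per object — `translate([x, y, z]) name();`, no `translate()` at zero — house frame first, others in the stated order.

house_frame();
translate([1535, 1973, 0]) fence_section();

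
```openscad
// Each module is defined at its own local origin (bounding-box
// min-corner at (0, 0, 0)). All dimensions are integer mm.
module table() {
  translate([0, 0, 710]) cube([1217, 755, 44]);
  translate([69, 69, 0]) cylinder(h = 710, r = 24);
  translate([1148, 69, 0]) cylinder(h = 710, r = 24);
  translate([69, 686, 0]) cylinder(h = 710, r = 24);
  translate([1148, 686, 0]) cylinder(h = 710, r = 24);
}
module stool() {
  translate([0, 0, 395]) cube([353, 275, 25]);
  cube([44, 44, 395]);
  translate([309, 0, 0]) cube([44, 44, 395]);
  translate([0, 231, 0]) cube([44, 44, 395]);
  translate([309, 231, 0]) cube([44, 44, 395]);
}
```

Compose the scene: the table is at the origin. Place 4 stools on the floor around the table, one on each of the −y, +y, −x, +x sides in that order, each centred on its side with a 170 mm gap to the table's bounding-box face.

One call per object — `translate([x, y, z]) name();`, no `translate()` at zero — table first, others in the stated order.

table();
translate([432, -445, 0]) stool();
translate([432, 925, 0]) stool();
translate([-523, 240, 0]) stool();
translate([1387, 240, 0]) stool();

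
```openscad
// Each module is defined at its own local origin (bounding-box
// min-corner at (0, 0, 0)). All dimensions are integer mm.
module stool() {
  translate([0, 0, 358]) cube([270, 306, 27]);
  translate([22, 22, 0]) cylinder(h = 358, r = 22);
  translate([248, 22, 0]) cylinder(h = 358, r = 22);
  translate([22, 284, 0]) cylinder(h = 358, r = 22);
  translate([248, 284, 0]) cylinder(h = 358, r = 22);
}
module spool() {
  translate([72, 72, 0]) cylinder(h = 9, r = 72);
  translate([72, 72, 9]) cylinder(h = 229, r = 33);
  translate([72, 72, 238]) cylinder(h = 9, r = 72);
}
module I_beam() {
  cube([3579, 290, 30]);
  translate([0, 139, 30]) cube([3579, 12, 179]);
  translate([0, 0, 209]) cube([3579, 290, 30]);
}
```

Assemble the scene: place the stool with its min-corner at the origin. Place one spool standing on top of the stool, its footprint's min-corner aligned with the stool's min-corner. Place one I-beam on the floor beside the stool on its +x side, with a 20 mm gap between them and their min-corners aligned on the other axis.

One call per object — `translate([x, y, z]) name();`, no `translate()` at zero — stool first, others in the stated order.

stool();
translate([0, 0, 385]) spool();
translate([290, 0, 0]) I_beam();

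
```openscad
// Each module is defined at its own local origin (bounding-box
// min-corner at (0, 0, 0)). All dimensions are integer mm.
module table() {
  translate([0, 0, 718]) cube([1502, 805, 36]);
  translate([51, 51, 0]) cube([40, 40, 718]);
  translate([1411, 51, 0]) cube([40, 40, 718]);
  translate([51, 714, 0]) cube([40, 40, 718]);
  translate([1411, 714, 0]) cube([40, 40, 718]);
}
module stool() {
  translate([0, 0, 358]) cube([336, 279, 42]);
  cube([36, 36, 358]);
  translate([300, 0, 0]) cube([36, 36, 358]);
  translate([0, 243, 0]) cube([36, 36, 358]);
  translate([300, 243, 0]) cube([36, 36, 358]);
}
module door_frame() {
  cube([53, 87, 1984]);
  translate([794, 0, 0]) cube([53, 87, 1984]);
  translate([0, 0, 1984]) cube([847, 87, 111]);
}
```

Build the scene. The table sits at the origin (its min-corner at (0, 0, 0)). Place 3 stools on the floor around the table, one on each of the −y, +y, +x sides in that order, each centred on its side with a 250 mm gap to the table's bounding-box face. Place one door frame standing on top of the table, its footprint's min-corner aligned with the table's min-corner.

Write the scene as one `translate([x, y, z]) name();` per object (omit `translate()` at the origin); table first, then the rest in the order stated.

table();
translate([583, -529, 0]) stool();
translate([583, 1055, 0]) stool();
translate([1752, 263, 0]) stool();
translate([0, 0, 754]) door_frame();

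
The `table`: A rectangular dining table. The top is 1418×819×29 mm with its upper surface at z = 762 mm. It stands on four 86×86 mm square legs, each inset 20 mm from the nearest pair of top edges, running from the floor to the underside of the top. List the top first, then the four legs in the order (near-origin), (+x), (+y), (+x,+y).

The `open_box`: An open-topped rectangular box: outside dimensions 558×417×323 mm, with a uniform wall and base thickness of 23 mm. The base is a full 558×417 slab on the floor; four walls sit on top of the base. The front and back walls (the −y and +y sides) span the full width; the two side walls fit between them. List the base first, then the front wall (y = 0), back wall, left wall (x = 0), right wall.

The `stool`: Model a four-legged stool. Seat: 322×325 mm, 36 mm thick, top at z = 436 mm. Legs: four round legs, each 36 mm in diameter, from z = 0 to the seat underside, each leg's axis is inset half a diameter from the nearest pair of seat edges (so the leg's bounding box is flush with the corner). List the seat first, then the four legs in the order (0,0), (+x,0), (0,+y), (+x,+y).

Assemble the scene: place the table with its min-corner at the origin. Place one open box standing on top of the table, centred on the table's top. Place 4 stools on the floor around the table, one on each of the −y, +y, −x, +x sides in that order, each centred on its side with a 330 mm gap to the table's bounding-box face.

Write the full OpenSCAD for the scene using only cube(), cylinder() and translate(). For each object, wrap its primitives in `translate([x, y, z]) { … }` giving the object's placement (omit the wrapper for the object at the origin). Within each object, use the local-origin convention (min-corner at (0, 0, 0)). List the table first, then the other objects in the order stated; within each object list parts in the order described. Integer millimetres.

translate([0, 0, 733]) cube([1418, 819, 29]);
translate([20, 20, 0]) cube([86, 86, 733]);
translate([1312, 20, 0]) cube([86, 86, 733]);
translate([20, 713, 0]) cube([86, 86, 733]);
translate([1312, 713, 0]) cube([86, 86, 733]);
translate([430, 201, 762]) {
  cube([558, 417, 23]);
  translate([0, 0, 23]) cube([558, 23, 300]);
  translate([0, 394, 23]) cube([558, 23, 300]);
  translate([0, 23, 23]) cube([23, 371, 300]);
  translate([535, 23, 23]) cube([23, 371, 300]);
}
translate([548, -655, 0]) {
  translate([0, 0, 400]) cube([322, 325, 36]);
  translate([18, 18, 0]) cylinder(h = 400, r = 18);
  translate([304, 18, 0]) cylinder(h = 400, r = 18);
  translate([18, 307, 0]) cylinder(h = 400, r = 18);
  translate([304, 307, 0]) cylinder(h = 400, r = 18);
}
translate([548, 1149, 0]) {
  translate([0, 0, 400]) cube([322, 325, 36]);
  translate([18, 18, 0]) cylinder(h = 400, r = 18);
  translate([304, 18, 0]) cylinder(h = 400, r = 18);
  translate([18, 307, 0]) cylinder(h = 400, r = 18);
  translate([304, 307, 0]) cylinder(h = 400, r = 18);
}
translate([-652, 247, 0]) {
  translate([0, 0, 400]) cube([322, 325, 36]);
  translate([18, 18, 0]) cylinder(h = 400, r = 18);
  translate([304, 18, 0]) cylinder(h = 400, r = 18);
  translate([18, 307, 0]) cylinder(h = 400, r = 18);
  translate([304, 307, 0]) cylinder(h = 400, r = 18);
}
translate([1748, 247, 0]) {
  translate([0, 0, 400]) cube([322, 325, 36]);
  translate([18, 18, 0]) cylinder(h = 400, r = 18);
  translate([304, 18, 0]) cylinder(h = 400, r = 18);
  translate([18, 307, 0]) cylinder(h = 400, r = 18);
  translate([304, 307, 0]) cylinder(h = 400, r = 18);
}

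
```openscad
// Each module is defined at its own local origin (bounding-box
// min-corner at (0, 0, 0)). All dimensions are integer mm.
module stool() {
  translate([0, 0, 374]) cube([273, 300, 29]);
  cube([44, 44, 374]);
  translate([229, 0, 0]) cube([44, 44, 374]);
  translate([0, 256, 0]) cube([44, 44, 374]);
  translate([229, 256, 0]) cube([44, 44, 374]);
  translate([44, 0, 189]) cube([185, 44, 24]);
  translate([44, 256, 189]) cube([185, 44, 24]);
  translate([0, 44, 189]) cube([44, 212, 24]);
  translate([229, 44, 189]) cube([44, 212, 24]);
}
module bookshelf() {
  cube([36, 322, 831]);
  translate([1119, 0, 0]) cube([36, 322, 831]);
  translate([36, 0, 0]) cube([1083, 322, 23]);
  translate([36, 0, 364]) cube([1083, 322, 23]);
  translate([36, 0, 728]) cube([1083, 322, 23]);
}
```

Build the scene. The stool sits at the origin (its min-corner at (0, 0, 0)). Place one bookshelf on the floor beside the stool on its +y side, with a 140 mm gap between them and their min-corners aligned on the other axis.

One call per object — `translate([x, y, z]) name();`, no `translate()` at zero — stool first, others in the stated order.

stool();
translate([0, 440, 0]) bookshelf();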